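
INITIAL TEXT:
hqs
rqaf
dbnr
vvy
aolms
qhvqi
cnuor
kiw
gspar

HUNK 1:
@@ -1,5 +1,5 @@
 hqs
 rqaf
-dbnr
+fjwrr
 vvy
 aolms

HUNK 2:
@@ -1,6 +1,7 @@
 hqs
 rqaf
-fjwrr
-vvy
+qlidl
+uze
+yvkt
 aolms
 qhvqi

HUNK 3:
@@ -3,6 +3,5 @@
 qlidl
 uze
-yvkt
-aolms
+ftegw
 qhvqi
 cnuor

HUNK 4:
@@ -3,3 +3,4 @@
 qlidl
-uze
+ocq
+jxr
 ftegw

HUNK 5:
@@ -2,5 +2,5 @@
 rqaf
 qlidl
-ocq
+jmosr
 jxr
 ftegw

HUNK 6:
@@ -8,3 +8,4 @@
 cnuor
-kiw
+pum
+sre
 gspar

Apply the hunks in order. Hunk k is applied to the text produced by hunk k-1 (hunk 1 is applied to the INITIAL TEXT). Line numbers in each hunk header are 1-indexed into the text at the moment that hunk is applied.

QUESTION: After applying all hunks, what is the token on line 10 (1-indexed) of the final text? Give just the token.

Hunk 1: at line 1 remove [dbnr] add [fjwrr] -> 9 lines: hqs rqaf fjwrr vvy aolms qhvqi cnuor kiw gspar
Hunk 2: at line 1 remove [fjwrr,vvy] add [qlidl,uze,yvkt] -> 10 lines: hqs rqaf qlidl uze yvkt aolms qhvqi cnuor kiw gspar
Hunk 3: at line 3 remove [yvkt,aolms] add [ftegw] -> 9 lines: hqs rqaf qlidl uze ftegw qhvqi cnuor kiw gspar
Hunk 4: at line 3 remove [uze] add [ocq,jxr] -> 10 lines: hqs rqaf qlidl ocq jxr ftegw qhvqi cnuor kiw gspar
Hunk 5: at line 2 remove [ocq] add [jmosr] -> 10 lines: hqs rqaf qlidl jmosr jxr ftegw qhvqi cnuor kiw gspar
Hunk 6: at line 8 remove [kiw] add [pum,sre] -> 11 lines: hqs rqaf qlidl jmosr jxr ftegw qhvqi cnuor pum sre gspar
Final line 10: sre

Answer: sre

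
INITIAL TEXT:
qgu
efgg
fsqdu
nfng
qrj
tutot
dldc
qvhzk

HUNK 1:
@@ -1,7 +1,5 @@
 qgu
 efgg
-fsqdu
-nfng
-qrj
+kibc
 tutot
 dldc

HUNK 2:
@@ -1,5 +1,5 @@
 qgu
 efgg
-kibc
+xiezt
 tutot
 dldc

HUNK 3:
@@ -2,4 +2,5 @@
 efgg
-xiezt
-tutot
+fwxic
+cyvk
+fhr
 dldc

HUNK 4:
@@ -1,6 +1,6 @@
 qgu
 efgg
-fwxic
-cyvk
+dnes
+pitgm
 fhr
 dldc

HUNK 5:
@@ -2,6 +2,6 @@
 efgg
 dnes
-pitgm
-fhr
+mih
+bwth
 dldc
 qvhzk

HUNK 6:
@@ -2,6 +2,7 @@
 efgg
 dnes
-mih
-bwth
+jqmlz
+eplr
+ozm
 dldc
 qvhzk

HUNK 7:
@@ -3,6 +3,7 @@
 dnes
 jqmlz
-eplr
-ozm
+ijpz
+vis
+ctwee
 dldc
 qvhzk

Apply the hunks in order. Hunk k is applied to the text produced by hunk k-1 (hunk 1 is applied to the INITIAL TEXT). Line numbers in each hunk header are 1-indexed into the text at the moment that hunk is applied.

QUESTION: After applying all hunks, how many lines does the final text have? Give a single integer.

Answer: 9

Derivation:
Hunk 1: at line 1 remove [fsqdu,nfng,qrj] add [kibc] -> 6 lines: qgu efgg kibc tutot dldc qvhzk
Hunk 2: at line 1 remove [kibc] add [xiezt] -> 6 lines: qgu efgg xiezt tutot dldc qvhzk
Hunk 3: at line 2 remove [xiezt,tutot] add [fwxic,cyvk,fhr] -> 7 lines: qgu efgg fwxic cyvk fhr dldc qvhzk
Hunk 4: at line 1 remove [fwxic,cyvk] add [dnes,pitgm] -> 7 lines: qgu efgg dnes pitgm fhr dldc qvhzk
Hunk 5: at line 2 remove [pitgm,fhr] add [mih,bwth] -> 7 lines: qgu efgg dnes mih bwth dldc qvhzk
Hunk 6: at line 2 remove [mih,bwth] add [jqmlz,eplr,ozm] -> 8 lines: qgu efgg dnes jqmlz eplr ozm dldc qvhzk
Hunk 7: at line 3 remove [eplr,ozm] add [ijpz,vis,ctwee] -> 9 lines: qgu efgg dnes jqmlz ijpz vis ctwee dldc qvhzk
Final line count: 9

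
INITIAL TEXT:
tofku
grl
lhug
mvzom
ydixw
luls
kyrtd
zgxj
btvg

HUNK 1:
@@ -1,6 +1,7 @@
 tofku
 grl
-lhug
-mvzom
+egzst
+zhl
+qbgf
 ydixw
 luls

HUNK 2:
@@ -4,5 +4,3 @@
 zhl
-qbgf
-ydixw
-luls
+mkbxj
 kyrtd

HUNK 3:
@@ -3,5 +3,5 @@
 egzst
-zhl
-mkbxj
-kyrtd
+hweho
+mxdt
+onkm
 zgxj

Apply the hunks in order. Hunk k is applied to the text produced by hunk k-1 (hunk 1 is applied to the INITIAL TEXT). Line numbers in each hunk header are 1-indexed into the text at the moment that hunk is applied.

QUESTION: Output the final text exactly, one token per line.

Hunk 1: at line 1 remove [lhug,mvzom] add [egzst,zhl,qbgf] -> 10 lines: tofku grl egzst zhl qbgf ydixw luls kyrtd zgxj btvg
Hunk 2: at line 4 remove [qbgf,ydixw,luls] add [mkbxj] -> 8 lines: tofku grl egzst zhl mkbxj kyrtd zgxj btvg
Hunk 3: at line 3 remove [zhl,mkbxj,kyrtd] add [hweho,mxdt,onkm] -> 8 lines: tofku grl egzst hweho mxdt onkm zgxj btvg

Answer: tofku
grl
egzst
hweho
mxdt
onkm
zgxj
btvg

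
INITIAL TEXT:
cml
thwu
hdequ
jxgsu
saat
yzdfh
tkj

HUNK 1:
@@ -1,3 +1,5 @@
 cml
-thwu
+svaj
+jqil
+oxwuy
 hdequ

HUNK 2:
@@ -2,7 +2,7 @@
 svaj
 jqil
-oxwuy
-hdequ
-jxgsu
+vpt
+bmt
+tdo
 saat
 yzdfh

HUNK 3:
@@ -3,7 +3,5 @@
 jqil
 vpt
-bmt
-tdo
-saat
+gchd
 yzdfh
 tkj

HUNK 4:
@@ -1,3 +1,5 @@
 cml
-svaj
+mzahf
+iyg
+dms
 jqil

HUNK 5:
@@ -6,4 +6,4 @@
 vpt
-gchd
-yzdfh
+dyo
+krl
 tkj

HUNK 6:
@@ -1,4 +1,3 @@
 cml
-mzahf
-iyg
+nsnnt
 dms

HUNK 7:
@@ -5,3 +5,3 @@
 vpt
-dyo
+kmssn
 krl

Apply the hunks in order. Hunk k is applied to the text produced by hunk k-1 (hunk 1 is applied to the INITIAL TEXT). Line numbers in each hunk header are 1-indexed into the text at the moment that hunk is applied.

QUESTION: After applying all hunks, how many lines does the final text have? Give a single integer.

Hunk 1: at line 1 remove [thwu] add [svaj,jqil,oxwuy] -> 9 lines: cml svaj jqil oxwuy hdequ jxgsu saat yzdfh tkj
Hunk 2: at line 2 remove [oxwuy,hdequ,jxgsu] add [vpt,bmt,tdo] -> 9 lines: cml svaj jqil vpt bmt tdo saat yzdfh tkj
Hunk 3: at line 3 remove [bmt,tdo,saat] add [gchd] -> 7 lines: cml svaj jqil vpt gchd yzdfh tkj
Hunk 4: at line 1 remove [svaj] add [mzahf,iyg,dms] -> 9 lines: cml mzahf iyg dms jqil vpt gchd yzdfh tkj
Hunk 5: at line 6 remove [gchd,yzdfh] add [dyo,krl] -> 9 lines: cml mzahf iyg dms jqil vpt dyo krl tkj
Hunk 6: at line 1 remove [mzahf,iyg] add [nsnnt] -> 8 lines: cml nsnnt dms jqil vpt dyo krl tkj
Hunk 7: at line 5 remove [dyo] add [kmssn] -> 8 lines: cml nsnnt dms jqil vpt kmssn krl tkj
Final line count: 8

Answer: 8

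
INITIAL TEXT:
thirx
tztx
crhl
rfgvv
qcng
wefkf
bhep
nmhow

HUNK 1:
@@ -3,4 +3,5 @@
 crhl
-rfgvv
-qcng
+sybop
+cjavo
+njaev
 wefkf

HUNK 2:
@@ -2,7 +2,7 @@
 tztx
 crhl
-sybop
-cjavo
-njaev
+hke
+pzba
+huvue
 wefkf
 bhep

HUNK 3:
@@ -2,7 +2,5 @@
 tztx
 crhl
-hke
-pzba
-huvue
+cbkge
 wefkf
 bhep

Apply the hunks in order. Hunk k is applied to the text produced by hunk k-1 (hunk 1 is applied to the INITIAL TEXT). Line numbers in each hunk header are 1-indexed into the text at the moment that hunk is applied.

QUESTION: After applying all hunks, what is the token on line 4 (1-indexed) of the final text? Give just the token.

Hunk 1: at line 3 remove [rfgvv,qcng] add [sybop,cjavo,njaev] -> 9 lines: thirx tztx crhl sybop cjavo njaev wefkf bhep nmhow
Hunk 2: at line 2 remove [sybop,cjavo,njaev] add [hke,pzba,huvue] -> 9 lines: thirx tztx crhl hke pzba huvue wefkf bhep nmhow
Hunk 3: at line 2 remove [hke,pzba,huvue] add [cbkge] -> 7 lines: thirx tztx crhl cbkge wefkf bhep nmhow
Final line 4: cbkge

Answer: cbkge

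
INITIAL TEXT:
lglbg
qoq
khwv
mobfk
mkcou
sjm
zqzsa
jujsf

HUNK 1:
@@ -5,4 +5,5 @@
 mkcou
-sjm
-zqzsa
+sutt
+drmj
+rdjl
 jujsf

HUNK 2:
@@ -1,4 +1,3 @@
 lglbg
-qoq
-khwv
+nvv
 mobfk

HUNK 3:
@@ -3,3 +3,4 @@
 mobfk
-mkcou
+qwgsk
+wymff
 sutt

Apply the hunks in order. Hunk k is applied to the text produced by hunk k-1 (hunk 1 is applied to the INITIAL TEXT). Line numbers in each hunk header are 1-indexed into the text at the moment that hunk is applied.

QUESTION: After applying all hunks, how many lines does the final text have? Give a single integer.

Answer: 9

Derivation:
Hunk 1: at line 5 remove [sjm,zqzsa] add [sutt,drmj,rdjl] -> 9 lines: lglbg qoq khwv mobfk mkcou sutt drmj rdjl jujsf
Hunk 2: at line 1 remove [qoq,khwv] add [nvv] -> 8 lines: lglbg nvv mobfk mkcou sutt drmj rdjl jujsf
Hunk 3: at line 3 remove [mkcou] add [qwgsk,wymff] -> 9 lines: lglbg nvv mobfk qwgsk wymff sutt drmj rdjl jujsf
Final line count: 9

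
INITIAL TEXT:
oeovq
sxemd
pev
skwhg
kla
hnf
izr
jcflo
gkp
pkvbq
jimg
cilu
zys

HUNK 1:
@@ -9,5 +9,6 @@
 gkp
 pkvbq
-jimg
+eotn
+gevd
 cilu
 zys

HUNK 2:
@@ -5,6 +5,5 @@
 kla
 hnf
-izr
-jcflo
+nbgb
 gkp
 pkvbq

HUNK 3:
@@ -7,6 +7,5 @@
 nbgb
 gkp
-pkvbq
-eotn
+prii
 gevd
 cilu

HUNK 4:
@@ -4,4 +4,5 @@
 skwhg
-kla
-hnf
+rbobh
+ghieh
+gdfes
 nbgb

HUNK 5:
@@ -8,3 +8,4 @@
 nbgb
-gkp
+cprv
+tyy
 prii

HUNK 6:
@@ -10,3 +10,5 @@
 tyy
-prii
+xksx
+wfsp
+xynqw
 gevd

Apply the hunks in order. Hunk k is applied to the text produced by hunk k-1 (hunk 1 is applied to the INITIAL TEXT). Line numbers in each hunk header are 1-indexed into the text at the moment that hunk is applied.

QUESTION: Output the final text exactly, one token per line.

Answer: oeovq
sxemd
pev
skwhg
rbobh
ghieh
gdfes
nbgb
cprv
tyy
xksx
wfsp
xynqw
gevd
cilu
zys

Derivation:
Hunk 1: at line 9 remove [jimg] add [eotn,gevd] -> 14 lines: oeovq sxemd pev skwhg kla hnf izr jcflo gkp pkvbq eotn gevd cilu zys
Hunk 2: at line 5 remove [izr,jcflo] add [nbgb] -> 13 lines: oeovq sxemd pev skwhg kla hnf nbgb gkp pkvbq eotn gevd cilu zys
Hunk 3: at line 7 remove [pkvbq,eotn] add [prii] -> 12 lines: oeovq sxemd pev skwhg kla hnf nbgb gkp prii gevd cilu zys
Hunk 4: at line 4 remove [kla,hnf] add [rbobh,ghieh,gdfes] -> 13 lines: oeovq sxemd pev skwhg rbobh ghieh gdfes nbgb gkp prii gevd cilu zys
Hunk 5: at line 8 remove [gkp] add [cprv,tyy] -> 14 lines: oeovq sxemd pev skwhg rbobh ghieh gdfes nbgb cprv tyy prii gevd cilu zys
Hunk 6: at line 10 remove [prii] add [xksx,wfsp,xynqw] -> 16 lines: oeovq sxemd pev skwhg rbobh ghieh gdfes nbgb cprv tyy xksx wfsp xynqw gevd cilu zys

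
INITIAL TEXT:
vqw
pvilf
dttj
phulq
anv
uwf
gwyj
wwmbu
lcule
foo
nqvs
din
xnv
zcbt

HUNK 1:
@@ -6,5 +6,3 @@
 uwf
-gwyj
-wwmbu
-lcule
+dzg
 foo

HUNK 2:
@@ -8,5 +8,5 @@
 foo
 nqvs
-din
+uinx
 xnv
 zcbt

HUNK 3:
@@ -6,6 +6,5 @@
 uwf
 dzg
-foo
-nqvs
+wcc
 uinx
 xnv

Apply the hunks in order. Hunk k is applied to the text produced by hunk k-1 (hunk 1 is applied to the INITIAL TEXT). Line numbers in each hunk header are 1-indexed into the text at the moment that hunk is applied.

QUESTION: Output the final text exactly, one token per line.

Hunk 1: at line 6 remove [gwyj,wwmbu,lcule] add [dzg] -> 12 lines: vqw pvilf dttj phulq anv uwf dzg foo nqvs din xnv zcbt
Hunk 2: at line 8 remove [din] add [uinx] -> 12 lines: vqw pvilf dttj phulq anv uwf dzg foo nqvs uinx xnv zcbt
Hunk 3: at line 6 remove [foo,nqvs] add [wcc] -> 11 lines: vqw pvilf dttj phulq anv uwf dzg wcc uinx xnv zcbt

Answer: vqw
pvilf
dttj
phulq
anv
uwf
dzg
wcc
uinx
xnv
zcbt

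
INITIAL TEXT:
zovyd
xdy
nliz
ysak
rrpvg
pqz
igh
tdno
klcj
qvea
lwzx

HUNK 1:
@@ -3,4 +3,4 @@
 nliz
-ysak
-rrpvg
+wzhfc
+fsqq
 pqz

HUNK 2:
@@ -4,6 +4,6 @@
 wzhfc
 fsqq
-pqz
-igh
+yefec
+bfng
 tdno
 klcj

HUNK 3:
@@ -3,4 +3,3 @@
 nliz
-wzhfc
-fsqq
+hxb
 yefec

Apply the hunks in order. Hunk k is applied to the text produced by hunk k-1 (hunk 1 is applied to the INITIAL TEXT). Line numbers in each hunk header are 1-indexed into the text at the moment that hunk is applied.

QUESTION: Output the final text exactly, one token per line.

Hunk 1: at line 3 remove [ysak,rrpvg] add [wzhfc,fsqq] -> 11 lines: zovyd xdy nliz wzhfc fsqq pqz igh tdno klcj qvea lwzx
Hunk 2: at line 4 remove [pqz,igh] add [yefec,bfng] -> 11 lines: zovyd xdy nliz wzhfc fsqq yefec bfng tdno klcj qvea lwzx
Hunk 3: at line 3 remove [wzhfc,fsqq] add [hxb] -> 10 lines: zovyd xdy nliz hxb yefec bfng tdno klcj qvea lwzx

Answer: zovyd
xdy
nliz
hxb
yefec
bfng
tdno
klcj
qvea
lwzx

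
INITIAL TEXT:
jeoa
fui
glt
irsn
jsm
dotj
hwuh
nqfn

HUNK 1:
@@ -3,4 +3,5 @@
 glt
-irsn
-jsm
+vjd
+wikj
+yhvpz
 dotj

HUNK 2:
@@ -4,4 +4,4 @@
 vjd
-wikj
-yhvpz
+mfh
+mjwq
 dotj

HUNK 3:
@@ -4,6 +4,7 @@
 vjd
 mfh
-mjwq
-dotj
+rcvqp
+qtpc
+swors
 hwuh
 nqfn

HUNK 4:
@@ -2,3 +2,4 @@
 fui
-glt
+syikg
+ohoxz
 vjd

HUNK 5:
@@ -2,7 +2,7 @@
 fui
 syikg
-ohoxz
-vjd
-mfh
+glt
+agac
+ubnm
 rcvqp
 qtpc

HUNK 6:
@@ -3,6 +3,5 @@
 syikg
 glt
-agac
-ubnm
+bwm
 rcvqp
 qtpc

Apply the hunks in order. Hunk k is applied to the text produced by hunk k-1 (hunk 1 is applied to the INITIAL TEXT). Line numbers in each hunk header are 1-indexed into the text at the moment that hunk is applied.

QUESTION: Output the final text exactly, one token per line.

Answer: jeoa
fui
syikg
glt
bwm
rcvqp
qtpc
swors
hwuh
nqfn

Derivation:
Hunk 1: at line 3 remove [irsn,jsm] add [vjd,wikj,yhvpz] -> 9 lines: jeoa fui glt vjd wikj yhvpz dotj hwuh nqfn
Hunk 2: at line 4 remove [wikj,yhvpz] add [mfh,mjwq] -> 9 lines: jeoa fui glt vjd mfh mjwq dotj hwuh nqfn
Hunk 3: at line 4 remove [mjwq,dotj] add [rcvqp,qtpc,swors] -> 10 lines: jeoa fui glt vjd mfh rcvqp qtpc swors hwuh nqfn
Hunk 4: at line 2 remove [glt] add [syikg,ohoxz] -> 11 lines: jeoa fui syikg ohoxz vjd mfh rcvqp qtpc swors hwuh nqfn
Hunk 5: at line 2 remove [ohoxz,vjd,mfh] add [glt,agac,ubnm] -> 11 lines: jeoa fui syikg glt agac ubnm rcvqp qtpc swors hwuh nqfn
Hunk 6: at line 3 remove [agac,ubnm] add [bwm] -> 10 lines: jeoa fui syikg glt bwm rcvqp qtpc swors hwuh nqfn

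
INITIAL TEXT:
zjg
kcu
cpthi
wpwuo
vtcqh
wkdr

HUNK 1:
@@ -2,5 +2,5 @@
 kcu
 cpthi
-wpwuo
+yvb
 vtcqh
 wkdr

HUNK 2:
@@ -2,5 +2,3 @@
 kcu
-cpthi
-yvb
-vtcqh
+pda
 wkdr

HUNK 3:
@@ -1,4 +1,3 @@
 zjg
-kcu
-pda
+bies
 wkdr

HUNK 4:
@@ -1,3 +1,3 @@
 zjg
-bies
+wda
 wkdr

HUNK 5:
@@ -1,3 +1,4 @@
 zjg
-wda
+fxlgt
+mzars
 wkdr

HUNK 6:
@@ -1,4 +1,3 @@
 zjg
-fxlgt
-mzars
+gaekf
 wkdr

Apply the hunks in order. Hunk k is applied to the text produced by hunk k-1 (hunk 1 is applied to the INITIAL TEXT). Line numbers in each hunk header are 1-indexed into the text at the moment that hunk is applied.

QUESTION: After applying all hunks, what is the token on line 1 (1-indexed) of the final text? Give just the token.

Hunk 1: at line 2 remove [wpwuo] add [yvb] -> 6 lines: zjg kcu cpthi yvb vtcqh wkdr
Hunk 2: at line 2 remove [cpthi,yvb,vtcqh] add [pda] -> 4 lines: zjg kcu pda wkdr
Hunk 3: at line 1 remove [kcu,pda] add [bies] -> 3 lines: zjg bies wkdr
Hunk 4: at line 1 remove [bies] add [wda] -> 3 lines: zjg wda wkdr
Hunk 5: at line 1 remove [wda] add [fxlgt,mzars] -> 4 lines: zjg fxlgt mzars wkdr
Hunk 6: at line 1 remove [fxlgt,mzars] add [gaekf] -> 3 lines: zjg gaekf wkdr
Final line 1: zjg

Answer: zjg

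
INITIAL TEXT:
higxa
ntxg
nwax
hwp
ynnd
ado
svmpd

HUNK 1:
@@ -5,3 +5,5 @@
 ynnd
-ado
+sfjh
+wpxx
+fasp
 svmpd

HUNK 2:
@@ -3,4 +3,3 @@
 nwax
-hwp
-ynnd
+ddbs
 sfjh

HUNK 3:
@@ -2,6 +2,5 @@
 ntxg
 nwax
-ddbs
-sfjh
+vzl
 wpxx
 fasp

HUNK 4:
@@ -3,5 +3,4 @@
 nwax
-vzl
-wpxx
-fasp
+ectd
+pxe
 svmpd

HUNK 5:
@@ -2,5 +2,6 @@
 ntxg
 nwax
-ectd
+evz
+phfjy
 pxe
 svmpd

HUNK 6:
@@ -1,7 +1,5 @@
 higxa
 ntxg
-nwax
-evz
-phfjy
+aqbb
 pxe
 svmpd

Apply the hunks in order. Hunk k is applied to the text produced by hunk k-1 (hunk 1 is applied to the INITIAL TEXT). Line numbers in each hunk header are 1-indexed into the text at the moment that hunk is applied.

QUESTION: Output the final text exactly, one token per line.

Hunk 1: at line 5 remove [ado] add [sfjh,wpxx,fasp] -> 9 lines: higxa ntxg nwax hwp ynnd sfjh wpxx fasp svmpd
Hunk 2: at line 3 remove [hwp,ynnd] add [ddbs] -> 8 lines: higxa ntxg nwax ddbs sfjh wpxx fasp svmpd
Hunk 3: at line 2 remove [ddbs,sfjh] add [vzl] -> 7 lines: higxa ntxg nwax vzl wpxx fasp svmpd
Hunk 4: at line 3 remove [vzl,wpxx,fasp] add [ectd,pxe] -> 6 lines: higxa ntxg nwax ectd pxe svmpd
Hunk 5: at line 2 remove [ectd] add [evz,phfjy] -> 7 lines: higxa ntxg nwax evz phfjy pxe svmpd
Hunk 6: at line 1 remove [nwax,evz,phfjy] add [aqbb] -> 5 lines: higxa ntxg aqbb pxe svmpd

Answer: higxa
ntxg
aqbb
pxe
svmpd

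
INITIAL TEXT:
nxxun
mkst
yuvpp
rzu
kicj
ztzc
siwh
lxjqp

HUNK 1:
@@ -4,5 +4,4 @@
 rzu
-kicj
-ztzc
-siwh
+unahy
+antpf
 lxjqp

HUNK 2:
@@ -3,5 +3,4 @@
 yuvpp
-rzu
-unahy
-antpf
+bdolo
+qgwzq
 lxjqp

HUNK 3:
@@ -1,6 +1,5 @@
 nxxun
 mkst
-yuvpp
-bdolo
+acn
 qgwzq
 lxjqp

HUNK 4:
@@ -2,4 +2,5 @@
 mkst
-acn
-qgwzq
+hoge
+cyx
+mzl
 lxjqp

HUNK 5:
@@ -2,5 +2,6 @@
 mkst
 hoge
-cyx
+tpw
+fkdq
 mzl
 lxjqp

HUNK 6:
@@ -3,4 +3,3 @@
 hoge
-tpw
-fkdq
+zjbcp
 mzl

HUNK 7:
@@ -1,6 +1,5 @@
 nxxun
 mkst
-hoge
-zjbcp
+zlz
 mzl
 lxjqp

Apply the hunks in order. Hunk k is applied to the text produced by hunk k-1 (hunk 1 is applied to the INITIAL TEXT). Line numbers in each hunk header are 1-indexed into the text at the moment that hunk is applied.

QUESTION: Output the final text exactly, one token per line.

Answer: nxxun
mkst
zlz
mzl
lxjqp

Derivation:
Hunk 1: at line 4 remove [kicj,ztzc,siwh] add [unahy,antpf] -> 7 lines: nxxun mkst yuvpp rzu unahy antpf lxjqp
Hunk 2: at line 3 remove [rzu,unahy,antpf] add [bdolo,qgwzq] -> 6 lines: nxxun mkst yuvpp bdolo qgwzq lxjqp
Hunk 3: at line 1 remove [yuvpp,bdolo] add [acn] -> 5 lines: nxxun mkst acn qgwzq lxjqp
Hunk 4: at line 2 remove [acn,qgwzq] add [hoge,cyx,mzl] -> 6 lines: nxxun mkst hoge cyx mzl lxjqp
Hunk 5: at line 2 remove [cyx] add [tpw,fkdq] -> 7 lines: nxxun mkst hoge tpw fkdq mzl lxjqp
Hunk 6: at line 3 remove [tpw,fkdq] add [zjbcp] -> 6 lines: nxxun mkst hoge zjbcp mzl lxjqp
Hunk 7: at line 1 remove [hoge,zjbcp] add [zlz] -> 5 lines: nxxun mkst zlz mzl lxjqp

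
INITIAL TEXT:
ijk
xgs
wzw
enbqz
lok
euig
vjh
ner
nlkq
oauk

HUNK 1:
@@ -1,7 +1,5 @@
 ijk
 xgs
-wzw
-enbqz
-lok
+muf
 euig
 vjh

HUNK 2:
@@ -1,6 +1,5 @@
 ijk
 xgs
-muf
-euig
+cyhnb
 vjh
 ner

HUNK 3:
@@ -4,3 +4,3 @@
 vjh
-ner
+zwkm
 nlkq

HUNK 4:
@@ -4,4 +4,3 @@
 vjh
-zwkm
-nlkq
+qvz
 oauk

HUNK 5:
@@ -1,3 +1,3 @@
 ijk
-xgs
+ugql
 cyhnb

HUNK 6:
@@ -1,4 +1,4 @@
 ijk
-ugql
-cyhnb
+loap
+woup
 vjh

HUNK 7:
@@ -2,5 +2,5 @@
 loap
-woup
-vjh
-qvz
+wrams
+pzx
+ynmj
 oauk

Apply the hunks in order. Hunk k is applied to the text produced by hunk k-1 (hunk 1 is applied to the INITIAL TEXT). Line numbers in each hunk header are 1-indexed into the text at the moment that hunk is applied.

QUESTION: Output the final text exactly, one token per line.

Answer: ijk
loap
wrams
pzx
ynmj
oauk

Derivation:
Hunk 1: at line 1 remove [wzw,enbqz,lok] add [muf] -> 8 lines: ijk xgs muf euig vjh ner nlkq oauk
Hunk 2: at line 1 remove [muf,euig] add [cyhnb] -> 7 lines: ijk xgs cyhnb vjh ner nlkq oauk
Hunk 3: at line 4 remove [ner] add [zwkm] -> 7 lines: ijk xgs cyhnb vjh zwkm nlkq oauk
Hunk 4: at line 4 remove [zwkm,nlkq] add [qvz] -> 6 lines: ijk xgs cyhnb vjh qvz oauk
Hunk 5: at line 1 remove [xgs] add [ugql] -> 6 lines: ijk ugql cyhnb vjh qvz oauk
Hunk 6: at line 1 remove [ugql,cyhnb] add [loap,woup] -> 6 lines: ijk loap woup vjh qvz oauk
Hunk 7: at line 2 remove [woup,vjh,qvz] add [wrams,pzx,ynmj] -> 6 lines: ijk loap wrams pzx ynmj oauk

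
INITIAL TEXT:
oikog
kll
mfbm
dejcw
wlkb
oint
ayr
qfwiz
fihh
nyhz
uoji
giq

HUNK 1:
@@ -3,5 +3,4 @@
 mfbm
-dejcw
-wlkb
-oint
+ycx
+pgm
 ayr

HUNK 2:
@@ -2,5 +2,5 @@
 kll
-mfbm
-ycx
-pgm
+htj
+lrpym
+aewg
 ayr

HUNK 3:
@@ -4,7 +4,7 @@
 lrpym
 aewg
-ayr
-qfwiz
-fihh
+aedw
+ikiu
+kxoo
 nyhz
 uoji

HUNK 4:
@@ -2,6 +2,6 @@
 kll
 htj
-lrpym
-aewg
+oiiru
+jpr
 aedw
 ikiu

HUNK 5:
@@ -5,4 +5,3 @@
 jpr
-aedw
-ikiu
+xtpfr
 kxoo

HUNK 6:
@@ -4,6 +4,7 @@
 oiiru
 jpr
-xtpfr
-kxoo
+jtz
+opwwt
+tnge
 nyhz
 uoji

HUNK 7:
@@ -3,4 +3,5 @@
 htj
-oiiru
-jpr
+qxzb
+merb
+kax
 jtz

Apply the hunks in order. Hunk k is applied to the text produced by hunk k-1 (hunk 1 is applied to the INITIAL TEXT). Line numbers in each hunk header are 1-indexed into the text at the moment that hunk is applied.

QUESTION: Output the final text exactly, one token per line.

Answer: oikog
kll
htj
qxzb
merb
kax
jtz
opwwt
tnge
nyhz
uoji
giq

Derivation:
Hunk 1: at line 3 remove [dejcw,wlkb,oint] add [ycx,pgm] -> 11 lines: oikog kll mfbm ycx pgm ayr qfwiz fihh nyhz uoji giq
Hunk 2: at line 2 remove [mfbm,ycx,pgm] add [htj,lrpym,aewg] -> 11 lines: oikog kll htj lrpym aewg ayr qfwiz fihh nyhz uoji giq
Hunk 3: at line 4 remove [ayr,qfwiz,fihh] add [aedw,ikiu,kxoo] -> 11 lines: oikog kll htj lrpym aewg aedw ikiu kxoo nyhz uoji giq
Hunk 4: at line 2 remove [lrpym,aewg] add [oiiru,jpr] -> 11 lines: oikog kll htj oiiru jpr aedw ikiu kxoo nyhz uoji giq
Hunk 5: at line 5 remove [aedw,ikiu] add [xtpfr] -> 10 lines: oikog kll htj oiiru jpr xtpfr kxoo nyhz uoji giq
Hunk 6: at line 4 remove [xtpfr,kxoo] add [jtz,opwwt,tnge] -> 11 lines: oikog kll htj oiiru jpr jtz opwwt tnge nyhz uoji giq
Hunk 7: at line 3 remove [oiiru,jpr] add [qxzb,merb,kax] -> 12 lines: oikog kll htj qxzb merb kax jtz opwwt tnge nyhz uoji giq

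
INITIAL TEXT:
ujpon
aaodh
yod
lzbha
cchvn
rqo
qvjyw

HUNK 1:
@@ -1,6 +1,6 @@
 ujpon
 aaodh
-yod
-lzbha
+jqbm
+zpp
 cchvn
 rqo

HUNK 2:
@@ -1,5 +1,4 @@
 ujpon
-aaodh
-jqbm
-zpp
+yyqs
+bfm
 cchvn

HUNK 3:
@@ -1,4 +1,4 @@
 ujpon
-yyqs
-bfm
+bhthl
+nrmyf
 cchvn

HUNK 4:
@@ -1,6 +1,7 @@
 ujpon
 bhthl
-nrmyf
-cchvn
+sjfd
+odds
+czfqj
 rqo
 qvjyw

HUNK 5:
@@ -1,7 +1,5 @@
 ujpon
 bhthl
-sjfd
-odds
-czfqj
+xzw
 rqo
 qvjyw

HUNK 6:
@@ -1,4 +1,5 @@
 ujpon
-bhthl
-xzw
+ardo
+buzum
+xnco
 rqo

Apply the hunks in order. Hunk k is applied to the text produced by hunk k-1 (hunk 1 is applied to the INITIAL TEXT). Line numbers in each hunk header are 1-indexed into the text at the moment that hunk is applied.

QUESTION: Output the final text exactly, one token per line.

Answer: ujpon
ardo
buzum
xnco
rqo
qvjyw

Derivation:
Hunk 1: at line 1 remove [yod,lzbha] add [jqbm,zpp] -> 7 lines: ujpon aaodh jqbm zpp cchvn rqo qvjyw
Hunk 2: at line 1 remove [aaodh,jqbm,zpp] add [yyqs,bfm] -> 6 lines: ujpon yyqs bfm cchvn rqo qvjyw
Hunk 3: at line 1 remove [yyqs,bfm] add [bhthl,nrmyf] -> 6 lines: ujpon bhthl nrmyf cchvn rqo qvjyw
Hunk 4: at line 1 remove [nrmyf,cchvn] add [sjfd,odds,czfqj] -> 7 lines: ujpon bhthl sjfd odds czfqj rqo qvjyw
Hunk 5: at line 1 remove [sjfd,odds,czfqj] add [xzw] -> 5 lines: ujpon bhthl xzw rqo qvjyw
Hunk 6: at line 1 remove [bhthl,xzw] add [ardo,buzum,xnco] -> 6 lines: ujpon ardo buzum xnco rqo qvjyw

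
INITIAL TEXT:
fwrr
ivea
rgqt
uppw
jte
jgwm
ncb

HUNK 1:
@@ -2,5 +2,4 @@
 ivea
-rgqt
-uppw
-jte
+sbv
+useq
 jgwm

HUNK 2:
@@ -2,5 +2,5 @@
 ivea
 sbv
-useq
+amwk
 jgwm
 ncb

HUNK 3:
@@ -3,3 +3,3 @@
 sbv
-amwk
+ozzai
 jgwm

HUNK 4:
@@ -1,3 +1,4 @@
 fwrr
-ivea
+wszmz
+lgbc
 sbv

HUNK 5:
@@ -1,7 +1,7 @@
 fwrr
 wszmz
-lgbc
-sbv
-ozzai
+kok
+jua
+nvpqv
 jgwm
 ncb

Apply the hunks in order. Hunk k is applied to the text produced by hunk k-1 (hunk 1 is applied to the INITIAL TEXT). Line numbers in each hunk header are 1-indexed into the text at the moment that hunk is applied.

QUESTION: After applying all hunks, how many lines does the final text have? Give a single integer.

Answer: 7

Derivation:
Hunk 1: at line 2 remove [rgqt,uppw,jte] add [sbv,useq] -> 6 lines: fwrr ivea sbv useq jgwm ncb
Hunk 2: at line 2 remove [useq] add [amwk] -> 6 lines: fwrr ivea sbv amwk jgwm ncb
Hunk 3: at line 3 remove [amwk] add [ozzai] -> 6 lines: fwrr ivea sbv ozzai jgwm ncb
Hunk 4: at line 1 remove [ivea] add [wszmz,lgbc] -> 7 lines: fwrr wszmz lgbc sbv ozzai jgwm ncb
Hunk 5: at line 1 remove [lgbc,sbv,ozzai] add [kok,jua,nvpqv] -> 7 lines: fwrr wszmz kok jua nvpqv jgwm ncb
Final line count: 7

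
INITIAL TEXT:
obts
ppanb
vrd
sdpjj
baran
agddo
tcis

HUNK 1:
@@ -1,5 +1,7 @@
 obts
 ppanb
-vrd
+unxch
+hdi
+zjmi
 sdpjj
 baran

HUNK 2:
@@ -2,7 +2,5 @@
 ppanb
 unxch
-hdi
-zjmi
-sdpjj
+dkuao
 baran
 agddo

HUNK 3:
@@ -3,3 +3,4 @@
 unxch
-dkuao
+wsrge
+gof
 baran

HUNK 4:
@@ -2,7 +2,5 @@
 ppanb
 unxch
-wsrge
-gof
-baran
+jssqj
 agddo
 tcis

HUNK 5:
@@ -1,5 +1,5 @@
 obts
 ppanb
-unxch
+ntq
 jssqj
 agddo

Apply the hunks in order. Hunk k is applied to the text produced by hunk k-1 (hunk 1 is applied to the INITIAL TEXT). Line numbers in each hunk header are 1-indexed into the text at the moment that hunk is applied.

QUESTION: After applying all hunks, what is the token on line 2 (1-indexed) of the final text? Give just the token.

Answer: ppanb

Derivation:
Hunk 1: at line 1 remove [vrd] add [unxch,hdi,zjmi] -> 9 lines: obts ppanb unxch hdi zjmi sdpjj baran agddo tcis
Hunk 2: at line 2 remove [hdi,zjmi,sdpjj] add [dkuao] -> 7 lines: obts ppanb unxch dkuao baran agddo tcis
Hunk 3: at line 3 remove [dkuao] add [wsrge,gof] -> 8 lines: obts ppanb unxch wsrge gof baran agddo tcis
Hunk 4: at line 2 remove [wsrge,gof,baran] add [jssqj] -> 6 lines: obts ppanb unxch jssqj agddo tcis
Hunk 5: at line 1 remove [unxch] add [ntq] -> 6 lines: obts ppanb ntq jssqj agddo tcis
Final line 2: ppanb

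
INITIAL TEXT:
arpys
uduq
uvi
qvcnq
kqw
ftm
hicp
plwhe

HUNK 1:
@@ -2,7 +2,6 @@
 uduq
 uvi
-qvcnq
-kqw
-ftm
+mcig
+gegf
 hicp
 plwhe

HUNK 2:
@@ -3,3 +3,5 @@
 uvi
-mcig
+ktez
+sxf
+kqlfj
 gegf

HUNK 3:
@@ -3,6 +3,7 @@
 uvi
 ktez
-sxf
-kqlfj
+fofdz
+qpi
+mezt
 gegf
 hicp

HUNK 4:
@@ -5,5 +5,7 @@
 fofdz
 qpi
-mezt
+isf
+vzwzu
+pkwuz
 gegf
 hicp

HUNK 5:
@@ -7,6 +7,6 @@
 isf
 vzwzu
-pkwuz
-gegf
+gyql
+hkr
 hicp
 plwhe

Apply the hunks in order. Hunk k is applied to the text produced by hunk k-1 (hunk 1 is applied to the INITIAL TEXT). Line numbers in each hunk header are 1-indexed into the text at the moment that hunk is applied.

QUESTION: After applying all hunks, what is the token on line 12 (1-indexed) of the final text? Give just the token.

Hunk 1: at line 2 remove [qvcnq,kqw,ftm] add [mcig,gegf] -> 7 lines: arpys uduq uvi mcig gegf hicp plwhe
Hunk 2: at line 3 remove [mcig] add [ktez,sxf,kqlfj] -> 9 lines: arpys uduq uvi ktez sxf kqlfj gegf hicp plwhe
Hunk 3: at line 3 remove [sxf,kqlfj] add [fofdz,qpi,mezt] -> 10 lines: arpys uduq uvi ktez fofdz qpi mezt gegf hicp plwhe
Hunk 4: at line 5 remove [mezt] add [isf,vzwzu,pkwuz] -> 12 lines: arpys uduq uvi ktez fofdz qpi isf vzwzu pkwuz gegf hicp plwhe
Hunk 5: at line 7 remove [pkwuz,gegf] add [gyql,hkr] -> 12 lines: arpys uduq uvi ktez fofdz qpi isf vzwzu gyql hkr hicp plwhe
Final line 12: plwhe

Answer: plwhe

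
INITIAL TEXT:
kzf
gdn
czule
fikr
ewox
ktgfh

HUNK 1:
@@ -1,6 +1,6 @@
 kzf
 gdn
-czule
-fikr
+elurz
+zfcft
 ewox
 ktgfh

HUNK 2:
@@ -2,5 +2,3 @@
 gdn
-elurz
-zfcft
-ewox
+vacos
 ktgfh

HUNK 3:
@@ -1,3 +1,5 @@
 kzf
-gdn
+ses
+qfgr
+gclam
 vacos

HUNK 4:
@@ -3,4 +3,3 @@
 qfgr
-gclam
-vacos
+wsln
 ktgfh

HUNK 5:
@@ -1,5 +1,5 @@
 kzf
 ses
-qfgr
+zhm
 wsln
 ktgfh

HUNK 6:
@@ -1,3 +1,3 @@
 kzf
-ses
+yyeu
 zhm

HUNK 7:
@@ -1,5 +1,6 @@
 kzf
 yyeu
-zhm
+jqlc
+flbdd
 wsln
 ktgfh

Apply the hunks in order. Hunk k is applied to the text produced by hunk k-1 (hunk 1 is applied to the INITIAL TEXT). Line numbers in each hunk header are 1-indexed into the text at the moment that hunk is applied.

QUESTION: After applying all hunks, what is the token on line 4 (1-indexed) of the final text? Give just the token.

Answer: flbdd

Derivation:
Hunk 1: at line 1 remove [czule,fikr] add [elurz,zfcft] -> 6 lines: kzf gdn elurz zfcft ewox ktgfh
Hunk 2: at line 2 remove [elurz,zfcft,ewox] add [vacos] -> 4 lines: kzf gdn vacos ktgfh
Hunk 3: at line 1 remove [gdn] add [ses,qfgr,gclam] -> 6 lines: kzf ses qfgr gclam vacos ktgfh
Hunk 4: at line 3 remove [gclam,vacos] add [wsln] -> 5 lines: kzf ses qfgr wsln ktgfh
Hunk 5: at line 1 remove [qfgr] add [zhm] -> 5 lines: kzf ses zhm wsln ktgfh
Hunk 6: at line 1 remove [ses] add [yyeu] -> 5 lines: kzf yyeu zhm wsln ktgfh
Hunk 7: at line 1 remove [zhm] add [jqlc,flbdd] -> 6 lines: kzf yyeu jqlc flbdd wsln ktgfh
Final line 4: flbdd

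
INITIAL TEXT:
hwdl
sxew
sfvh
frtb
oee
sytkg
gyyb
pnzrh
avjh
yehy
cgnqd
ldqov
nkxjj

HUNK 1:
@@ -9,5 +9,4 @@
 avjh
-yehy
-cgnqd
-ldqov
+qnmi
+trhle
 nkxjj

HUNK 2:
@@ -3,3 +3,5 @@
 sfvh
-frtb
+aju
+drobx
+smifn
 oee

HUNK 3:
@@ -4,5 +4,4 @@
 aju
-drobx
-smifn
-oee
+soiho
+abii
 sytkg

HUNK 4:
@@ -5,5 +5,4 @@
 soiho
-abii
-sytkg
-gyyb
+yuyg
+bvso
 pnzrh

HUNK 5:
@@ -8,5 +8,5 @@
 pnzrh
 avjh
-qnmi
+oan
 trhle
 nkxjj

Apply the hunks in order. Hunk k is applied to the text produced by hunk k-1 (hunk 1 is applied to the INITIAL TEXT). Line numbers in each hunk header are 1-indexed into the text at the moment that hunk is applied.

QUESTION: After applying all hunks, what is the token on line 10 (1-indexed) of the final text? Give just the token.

Answer: oan

Derivation:
Hunk 1: at line 9 remove [yehy,cgnqd,ldqov] add [qnmi,trhle] -> 12 lines: hwdl sxew sfvh frtb oee sytkg gyyb pnzrh avjh qnmi trhle nkxjj
Hunk 2: at line 3 remove [frtb] add [aju,drobx,smifn] -> 14 lines: hwdl sxew sfvh aju drobx smifn oee sytkg gyyb pnzrh avjh qnmi trhle nkxjj
Hunk 3: at line 4 remove [drobx,smifn,oee] add [soiho,abii] -> 13 lines: hwdl sxew sfvh aju soiho abii sytkg gyyb pnzrh avjh qnmi trhle nkxjj
Hunk 4: at line 5 remove [abii,sytkg,gyyb] add [yuyg,bvso] -> 12 lines: hwdl sxew sfvh aju soiho yuyg bvso pnzrh avjh qnmi trhle nkxjj
Hunk 5: at line 8 remove [qnmi] add [oan] -> 12 lines: hwdl sxew sfvh aju soiho yuyg bvso pnzrh avjh oan trhle nkxjj
Final line 10: oan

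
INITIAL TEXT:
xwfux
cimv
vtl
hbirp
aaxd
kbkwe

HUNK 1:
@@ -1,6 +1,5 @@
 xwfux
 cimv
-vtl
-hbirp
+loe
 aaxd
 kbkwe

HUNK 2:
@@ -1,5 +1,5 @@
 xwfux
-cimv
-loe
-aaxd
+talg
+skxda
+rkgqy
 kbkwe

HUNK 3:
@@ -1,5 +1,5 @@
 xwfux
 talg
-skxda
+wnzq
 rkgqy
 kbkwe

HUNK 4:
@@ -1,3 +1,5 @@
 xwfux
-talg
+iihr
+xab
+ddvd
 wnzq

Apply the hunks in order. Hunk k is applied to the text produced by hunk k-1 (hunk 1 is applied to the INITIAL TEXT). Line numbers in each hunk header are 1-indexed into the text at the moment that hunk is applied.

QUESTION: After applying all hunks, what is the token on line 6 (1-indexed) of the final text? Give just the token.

Answer: rkgqy

Derivation:
Hunk 1: at line 1 remove [vtl,hbirp] add [loe] -> 5 lines: xwfux cimv loe aaxd kbkwe
Hunk 2: at line 1 remove [cimv,loe,aaxd] add [talg,skxda,rkgqy] -> 5 lines: xwfux talg skxda rkgqy kbkwe
Hunk 3: at line 1 remove [skxda] add [wnzq] -> 5 lines: xwfux talg wnzq rkgqy kbkwe
Hunk 4: at line 1 remove [talg] add [iihr,xab,ddvd] -> 7 lines: xwfux iihr xab ddvd wnzq rkgqy kbkwe
Final line 6: rkgqy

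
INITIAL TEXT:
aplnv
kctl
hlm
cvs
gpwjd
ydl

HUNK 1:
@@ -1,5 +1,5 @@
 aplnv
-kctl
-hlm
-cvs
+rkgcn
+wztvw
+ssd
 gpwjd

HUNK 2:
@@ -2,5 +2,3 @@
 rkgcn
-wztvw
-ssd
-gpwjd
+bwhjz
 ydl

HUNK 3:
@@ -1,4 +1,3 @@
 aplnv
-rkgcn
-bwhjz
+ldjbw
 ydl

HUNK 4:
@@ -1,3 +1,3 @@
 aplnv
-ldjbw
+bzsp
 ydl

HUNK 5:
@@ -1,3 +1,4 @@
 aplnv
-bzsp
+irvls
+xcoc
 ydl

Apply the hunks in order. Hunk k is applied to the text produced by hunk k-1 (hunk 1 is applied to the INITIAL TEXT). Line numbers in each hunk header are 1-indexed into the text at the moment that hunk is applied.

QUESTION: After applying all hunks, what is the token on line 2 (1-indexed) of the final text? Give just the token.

Answer: irvls

Derivation:
Hunk 1: at line 1 remove [kctl,hlm,cvs] add [rkgcn,wztvw,ssd] -> 6 lines: aplnv rkgcn wztvw ssd gpwjd ydl
Hunk 2: at line 2 remove [wztvw,ssd,gpwjd] add [bwhjz] -> 4 lines: aplnv rkgcn bwhjz ydl
Hunk 3: at line 1 remove [rkgcn,bwhjz] add [ldjbw] -> 3 lines: aplnv ldjbw ydl
Hunk 4: at line 1 remove [ldjbw] add [bzsp] -> 3 lines: aplnv bzsp ydl
Hunk 5: at line 1 remove [bzsp] add [irvls,xcoc] -> 4 lines: aplnv irvls xcoc ydl
Final line 2: irvls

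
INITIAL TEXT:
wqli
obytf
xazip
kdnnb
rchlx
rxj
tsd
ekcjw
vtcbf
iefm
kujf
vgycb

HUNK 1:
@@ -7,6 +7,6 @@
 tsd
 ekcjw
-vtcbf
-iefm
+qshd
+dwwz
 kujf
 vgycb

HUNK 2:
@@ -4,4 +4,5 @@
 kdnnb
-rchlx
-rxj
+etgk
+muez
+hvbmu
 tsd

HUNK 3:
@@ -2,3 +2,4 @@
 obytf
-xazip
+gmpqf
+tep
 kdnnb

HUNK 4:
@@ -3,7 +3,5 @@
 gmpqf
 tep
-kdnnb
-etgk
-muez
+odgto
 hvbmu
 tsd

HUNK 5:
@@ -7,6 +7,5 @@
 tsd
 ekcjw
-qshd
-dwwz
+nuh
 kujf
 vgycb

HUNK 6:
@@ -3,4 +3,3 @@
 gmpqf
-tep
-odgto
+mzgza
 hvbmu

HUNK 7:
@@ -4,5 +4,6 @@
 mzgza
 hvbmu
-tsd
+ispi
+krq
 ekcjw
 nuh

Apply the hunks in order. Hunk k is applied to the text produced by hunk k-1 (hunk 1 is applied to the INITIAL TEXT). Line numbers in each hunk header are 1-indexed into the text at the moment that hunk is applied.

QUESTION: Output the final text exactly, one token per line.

Answer: wqli
obytf
gmpqf
mzgza
hvbmu
ispi
krq
ekcjw
nuh
kujf
vgycb

Derivation:
Hunk 1: at line 7 remove [vtcbf,iefm] add [qshd,dwwz] -> 12 lines: wqli obytf xazip kdnnb rchlx rxj tsd ekcjw qshd dwwz kujf vgycb
Hunk 2: at line 4 remove [rchlx,rxj] add [etgk,muez,hvbmu] -> 13 lines: wqli obytf xazip kdnnb etgk muez hvbmu tsd ekcjw qshd dwwz kujf vgycb
Hunk 3: at line 2 remove [xazip] add [gmpqf,tep] -> 14 lines: wqli obytf gmpqf tep kdnnb etgk muez hvbmu tsd ekcjw qshd dwwz kujf vgycb
Hunk 4: at line 3 remove [kdnnb,etgk,muez] add [odgto] -> 12 lines: wqli obytf gmpqf tep odgto hvbmu tsd ekcjw qshd dwwz kujf vgycb
Hunk 5: at line 7 remove [qshd,dwwz] add [nuh] -> 11 lines: wqli obytf gmpqf tep odgto hvbmu tsd ekcjw nuh kujf vgycb
Hunk 6: at line 3 remove [tep,odgto] add [mzgza] -> 10 lines: wqli obytf gmpqf mzgza hvbmu tsd ekcjw nuh kujf vgycb
Hunk 7: at line 4 remove [tsd] add [ispi,krq] -> 11 lines: wqli obytf gmpqf mzgza hvbmu ispi krq ekcjw nuh kujf vgycb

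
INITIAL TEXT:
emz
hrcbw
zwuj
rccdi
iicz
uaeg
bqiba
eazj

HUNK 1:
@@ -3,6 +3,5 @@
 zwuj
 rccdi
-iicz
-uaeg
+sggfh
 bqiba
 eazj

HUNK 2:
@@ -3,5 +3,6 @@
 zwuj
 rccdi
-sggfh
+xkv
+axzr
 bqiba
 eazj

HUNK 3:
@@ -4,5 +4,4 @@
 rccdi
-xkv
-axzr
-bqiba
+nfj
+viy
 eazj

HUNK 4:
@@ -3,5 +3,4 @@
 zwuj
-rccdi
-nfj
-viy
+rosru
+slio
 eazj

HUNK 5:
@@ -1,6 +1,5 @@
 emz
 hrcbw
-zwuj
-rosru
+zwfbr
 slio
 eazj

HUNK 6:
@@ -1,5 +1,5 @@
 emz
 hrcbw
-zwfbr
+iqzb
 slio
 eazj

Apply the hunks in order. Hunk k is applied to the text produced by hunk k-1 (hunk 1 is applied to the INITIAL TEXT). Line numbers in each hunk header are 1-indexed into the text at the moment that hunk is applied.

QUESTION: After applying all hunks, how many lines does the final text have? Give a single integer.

Answer: 5

Derivation:
Hunk 1: at line 3 remove [iicz,uaeg] add [sggfh] -> 7 lines: emz hrcbw zwuj rccdi sggfh bqiba eazj
Hunk 2: at line 3 remove [sggfh] add [xkv,axzr] -> 8 lines: emz hrcbw zwuj rccdi xkv axzr bqiba eazj
Hunk 3: at line 4 remove [xkv,axzr,bqiba] add [nfj,viy] -> 7 lines: emz hrcbw zwuj rccdi nfj viy eazj
Hunk 4: at line 3 remove [rccdi,nfj,viy] add [rosru,slio] -> 6 lines: emz hrcbw zwuj rosru slio eazj
Hunk 5: at line 1 remove [zwuj,rosru] add [zwfbr] -> 5 lines: emz hrcbw zwfbr slio eazj
Hunk 6: at line 1 remove [zwfbr] add [iqzb] -> 5 lines: emz hrcbw iqzb slio eazj
Final line count: 5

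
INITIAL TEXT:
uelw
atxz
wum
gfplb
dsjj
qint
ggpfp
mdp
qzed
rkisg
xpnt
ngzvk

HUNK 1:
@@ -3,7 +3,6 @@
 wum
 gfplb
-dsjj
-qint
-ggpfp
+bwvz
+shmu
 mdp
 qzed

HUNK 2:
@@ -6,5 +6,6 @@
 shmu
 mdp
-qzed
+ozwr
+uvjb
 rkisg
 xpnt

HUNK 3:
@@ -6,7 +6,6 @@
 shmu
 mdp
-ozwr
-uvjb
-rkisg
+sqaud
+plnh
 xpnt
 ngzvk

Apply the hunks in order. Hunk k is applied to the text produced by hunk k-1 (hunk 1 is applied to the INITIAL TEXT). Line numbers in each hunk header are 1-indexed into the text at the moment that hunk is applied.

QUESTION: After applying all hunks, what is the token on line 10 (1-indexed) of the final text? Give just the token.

Hunk 1: at line 3 remove [dsjj,qint,ggpfp] add [bwvz,shmu] -> 11 lines: uelw atxz wum gfplb bwvz shmu mdp qzed rkisg xpnt ngzvk
Hunk 2: at line 6 remove [qzed] add [ozwr,uvjb] -> 12 lines: uelw atxz wum gfplb bwvz shmu mdp ozwr uvjb rkisg xpnt ngzvk
Hunk 3: at line 6 remove [ozwr,uvjb,rkisg] add [sqaud,plnh] -> 11 lines: uelw atxz wum gfplb bwvz shmu mdp sqaud plnh xpnt ngzvk
Final line 10: xpnt

Answer: xpnt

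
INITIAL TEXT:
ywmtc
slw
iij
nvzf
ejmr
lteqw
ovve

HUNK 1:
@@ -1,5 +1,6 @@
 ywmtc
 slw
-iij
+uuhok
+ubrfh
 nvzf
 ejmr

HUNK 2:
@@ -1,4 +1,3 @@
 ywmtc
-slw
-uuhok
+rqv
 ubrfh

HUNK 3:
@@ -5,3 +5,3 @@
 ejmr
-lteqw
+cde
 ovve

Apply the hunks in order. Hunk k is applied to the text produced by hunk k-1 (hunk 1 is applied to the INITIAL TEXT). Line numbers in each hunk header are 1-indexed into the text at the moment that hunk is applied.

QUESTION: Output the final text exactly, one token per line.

Answer: ywmtc
rqv
ubrfh
nvzf
ejmr
cde
ovve

Derivation:
Hunk 1: at line 1 remove [iij] add [uuhok,ubrfh] -> 8 lines: ywmtc slw uuhok ubrfh nvzf ejmr lteqw ovve
Hunk 2: at line 1 remove [slw,uuhok] add [rqv] -> 7 lines: ywmtc rqv ubrfh nvzf ejmr lteqw ovve
Hunk 3: at line 5 remove [lteqw] add [cde] -> 7 lines: ywmtc rqv ubrfh nvzf ejmr cde ovve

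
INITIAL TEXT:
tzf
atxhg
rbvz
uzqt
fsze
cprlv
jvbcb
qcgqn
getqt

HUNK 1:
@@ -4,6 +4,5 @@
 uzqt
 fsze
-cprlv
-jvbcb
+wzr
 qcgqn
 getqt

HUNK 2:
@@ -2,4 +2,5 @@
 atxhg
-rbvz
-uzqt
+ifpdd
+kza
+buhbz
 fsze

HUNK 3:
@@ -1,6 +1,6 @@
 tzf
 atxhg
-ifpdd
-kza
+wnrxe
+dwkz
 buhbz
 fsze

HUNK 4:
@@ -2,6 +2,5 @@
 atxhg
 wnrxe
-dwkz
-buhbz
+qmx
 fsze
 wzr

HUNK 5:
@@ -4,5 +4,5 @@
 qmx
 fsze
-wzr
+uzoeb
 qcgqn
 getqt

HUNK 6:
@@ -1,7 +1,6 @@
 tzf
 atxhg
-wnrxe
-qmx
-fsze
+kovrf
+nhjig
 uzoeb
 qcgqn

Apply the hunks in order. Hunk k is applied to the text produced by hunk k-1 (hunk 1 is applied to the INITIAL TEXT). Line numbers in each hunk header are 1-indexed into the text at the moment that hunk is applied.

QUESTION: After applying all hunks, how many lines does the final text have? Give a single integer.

Hunk 1: at line 4 remove [cprlv,jvbcb] add [wzr] -> 8 lines: tzf atxhg rbvz uzqt fsze wzr qcgqn getqt
Hunk 2: at line 2 remove [rbvz,uzqt] add [ifpdd,kza,buhbz] -> 9 lines: tzf atxhg ifpdd kza buhbz fsze wzr qcgqn getqt
Hunk 3: at line 1 remove [ifpdd,kza] add [wnrxe,dwkz] -> 9 lines: tzf atxhg wnrxe dwkz buhbz fsze wzr qcgqn getqt
Hunk 4: at line 2 remove [dwkz,buhbz] add [qmx] -> 8 lines: tzf atxhg wnrxe qmx fsze wzr qcgqn getqt
Hunk 5: at line 4 remove [wzr] add [uzoeb] -> 8 lines: tzf atxhg wnrxe qmx fsze uzoeb qcgqn getqt
Hunk 6: at line 1 remove [wnrxe,qmx,fsze] add [kovrf,nhjig] -> 7 lines: tzf atxhg kovrf nhjig uzoeb qcgqn getqt
Final line count: 7

Answer: 7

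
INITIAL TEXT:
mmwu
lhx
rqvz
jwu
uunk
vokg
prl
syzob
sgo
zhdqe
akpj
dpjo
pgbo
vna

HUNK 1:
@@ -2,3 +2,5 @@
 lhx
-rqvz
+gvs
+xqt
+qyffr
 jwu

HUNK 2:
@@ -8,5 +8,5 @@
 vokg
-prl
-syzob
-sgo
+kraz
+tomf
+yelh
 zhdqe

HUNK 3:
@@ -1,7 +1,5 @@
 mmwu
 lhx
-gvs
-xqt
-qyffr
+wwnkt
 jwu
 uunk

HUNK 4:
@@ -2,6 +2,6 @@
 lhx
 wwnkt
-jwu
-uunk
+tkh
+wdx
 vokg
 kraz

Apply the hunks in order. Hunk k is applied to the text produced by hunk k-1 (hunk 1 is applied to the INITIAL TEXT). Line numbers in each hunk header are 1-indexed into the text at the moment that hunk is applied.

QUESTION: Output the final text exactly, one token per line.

Hunk 1: at line 2 remove [rqvz] add [gvs,xqt,qyffr] -> 16 lines: mmwu lhx gvs xqt qyffr jwu uunk vokg prl syzob sgo zhdqe akpj dpjo pgbo vna
Hunk 2: at line 8 remove [prl,syzob,sgo] add [kraz,tomf,yelh] -> 16 lines: mmwu lhx gvs xqt qyffr jwu uunk vokg kraz tomf yelh zhdqe akpj dpjo pgbo vna
Hunk 3: at line 1 remove [gvs,xqt,qyffr] add [wwnkt] -> 14 lines: mmwu lhx wwnkt jwu uunk vokg kraz tomf yelh zhdqe akpj dpjo pgbo vna
Hunk 4: at line 2 remove [jwu,uunk] add [tkh,wdx] -> 14 lines: mmwu lhx wwnkt tkh wdx vokg kraz tomf yelh zhdqe akpj dpjo pgbo vna

Answer: mmwu
lhx
wwnkt
tkh
wdx
vokg
kraz
tomf
yelh
zhdqe
akpj
dpjo
pgbo
vna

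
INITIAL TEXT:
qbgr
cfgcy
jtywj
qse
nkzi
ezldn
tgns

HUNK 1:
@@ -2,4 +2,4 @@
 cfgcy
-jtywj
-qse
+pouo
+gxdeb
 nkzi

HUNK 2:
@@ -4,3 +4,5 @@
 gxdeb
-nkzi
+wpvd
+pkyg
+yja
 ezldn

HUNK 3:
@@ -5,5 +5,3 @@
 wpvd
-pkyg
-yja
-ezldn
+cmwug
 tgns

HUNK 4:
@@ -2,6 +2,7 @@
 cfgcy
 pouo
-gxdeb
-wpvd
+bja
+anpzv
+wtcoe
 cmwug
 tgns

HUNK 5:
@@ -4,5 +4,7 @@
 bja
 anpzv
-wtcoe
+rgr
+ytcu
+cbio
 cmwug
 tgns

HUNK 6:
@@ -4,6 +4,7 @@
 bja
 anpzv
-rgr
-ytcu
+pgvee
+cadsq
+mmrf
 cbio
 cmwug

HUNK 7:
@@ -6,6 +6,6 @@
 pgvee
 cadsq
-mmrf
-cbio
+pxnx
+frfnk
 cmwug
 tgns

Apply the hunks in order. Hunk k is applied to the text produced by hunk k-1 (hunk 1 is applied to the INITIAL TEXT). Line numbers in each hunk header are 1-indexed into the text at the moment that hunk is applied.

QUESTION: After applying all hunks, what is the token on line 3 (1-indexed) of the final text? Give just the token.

Hunk 1: at line 2 remove [jtywj,qse] add [pouo,gxdeb] -> 7 lines: qbgr cfgcy pouo gxdeb nkzi ezldn tgns
Hunk 2: at line 4 remove [nkzi] add [wpvd,pkyg,yja] -> 9 lines: qbgr cfgcy pouo gxdeb wpvd pkyg yja ezldn tgns
Hunk 3: at line 5 remove [pkyg,yja,ezldn] add [cmwug] -> 7 lines: qbgr cfgcy pouo gxdeb wpvd cmwug tgns
Hunk 4: at line 2 remove [gxdeb,wpvd] add [bja,anpzv,wtcoe] -> 8 lines: qbgr cfgcy pouo bja anpzv wtcoe cmwug tgns
Hunk 5: at line 4 remove [wtcoe] add [rgr,ytcu,cbio] -> 10 lines: qbgr cfgcy pouo bja anpzv rgr ytcu cbio cmwug tgns
Hunk 6: at line 4 remove [rgr,ytcu] add [pgvee,cadsq,mmrf] -> 11 lines: qbgr cfgcy pouo bja anpzv pgvee cadsq mmrf cbio cmwug tgns
Hunk 7: at line 6 remove [mmrf,cbio] add [pxnx,frfnk] -> 11 lines: qbgr cfgcy pouo bja anpzv pgvee cadsq pxnx frfnk cmwug tgns
Final line 3: pouo

Answer: pouo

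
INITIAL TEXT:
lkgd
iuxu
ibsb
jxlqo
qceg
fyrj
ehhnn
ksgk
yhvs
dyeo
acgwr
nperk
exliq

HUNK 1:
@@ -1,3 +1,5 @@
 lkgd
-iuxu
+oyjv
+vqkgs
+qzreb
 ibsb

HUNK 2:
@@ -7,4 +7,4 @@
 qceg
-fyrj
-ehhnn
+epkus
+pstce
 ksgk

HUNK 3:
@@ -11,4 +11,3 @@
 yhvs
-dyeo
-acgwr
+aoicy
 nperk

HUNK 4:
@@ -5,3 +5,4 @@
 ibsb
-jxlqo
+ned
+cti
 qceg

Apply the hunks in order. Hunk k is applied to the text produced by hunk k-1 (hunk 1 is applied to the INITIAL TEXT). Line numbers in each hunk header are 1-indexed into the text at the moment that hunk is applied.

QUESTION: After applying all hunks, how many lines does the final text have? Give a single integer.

Answer: 15

Derivation:
Hunk 1: at line 1 remove [iuxu] add [oyjv,vqkgs,qzreb] -> 15 lines: lkgd oyjv vqkgs qzreb ibsb jxlqo qceg fyrj ehhnn ksgk yhvs dyeo acgwr nperk exliq
Hunk 2: at line 7 remove [fyrj,ehhnn] add [epkus,pstce] -> 15 lines: lkgd oyjv vqkgs qzreb ibsb jxlqo qceg epkus pstce ksgk yhvs dyeo acgwr nperk exliq
Hunk 3: at line 11 remove [dyeo,acgwr] add [aoicy] -> 14 lines: lkgd oyjv vqkgs qzreb ibsb jxlqo qceg epkus pstce ksgk yhvs aoicy nperk exliq
Hunk 4: at line 5 remove [jxlqo] add [ned,cti] -> 15 lines: lkgd oyjv vqkgs qzreb ibsb ned cti qceg epkus pstce ksgk yhvs aoicy nperk exliq
Final line count: 15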